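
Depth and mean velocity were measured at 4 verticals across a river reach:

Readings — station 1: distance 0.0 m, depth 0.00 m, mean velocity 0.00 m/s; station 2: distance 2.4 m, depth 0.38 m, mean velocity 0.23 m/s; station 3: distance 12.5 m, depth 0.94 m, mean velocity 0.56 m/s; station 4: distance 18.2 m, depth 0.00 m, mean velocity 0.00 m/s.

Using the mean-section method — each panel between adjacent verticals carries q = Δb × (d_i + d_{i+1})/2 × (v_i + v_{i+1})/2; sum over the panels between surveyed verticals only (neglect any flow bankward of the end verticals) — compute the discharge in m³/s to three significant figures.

3.44 m³/s

Panel 1-2: Δb = 2.4 m, d̄ = (0.00+0.38)/2 = 0.19, v̄ = (0.00+0.23)/2 = 0.115 → q = 2.4×0.19×0.115 = 0.05244 m³/s
Panel 2-3: Δb = 10.1 m, d̄ = (0.38+0.94)/2 = 0.66, v̄ = (0.23+0.56)/2 = 0.395 → q = 10.1×0.66×0.395 = 2.633 m³/s
Panel 3-4: Δb = 5.7 m, d̄ = (0.94+0.00)/2 = 0.47, v̄ = (0.56+0.00)/2 = 0.28 → q = 5.7×0.47×0.28 = 0.7501 m³/s
Q = Σ q = 3.436 m³/s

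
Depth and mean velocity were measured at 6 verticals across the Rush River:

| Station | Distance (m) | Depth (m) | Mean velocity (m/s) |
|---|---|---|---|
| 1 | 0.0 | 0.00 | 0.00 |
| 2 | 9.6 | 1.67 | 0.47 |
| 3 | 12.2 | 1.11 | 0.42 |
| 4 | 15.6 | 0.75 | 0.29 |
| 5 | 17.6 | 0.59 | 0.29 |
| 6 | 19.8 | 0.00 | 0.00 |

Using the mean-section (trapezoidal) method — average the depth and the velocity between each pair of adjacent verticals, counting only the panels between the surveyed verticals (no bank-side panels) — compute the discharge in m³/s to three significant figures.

5.10 m³/s

Panel 1-2: Δb = 9.6 m, d̄ = (0.00+1.67)/2 = 0.835, v̄ = (0.00+0.47)/2 = 0.235 → q = 9.6×0.835×0.235 = 1.884 m³/s
Panel 2-3: Δb = 2.6 m, d̄ = (1.67+1.11)/2 = 1.39, v̄ = (0.47+0.42)/2 = 0.445 → q = 2.6×1.39×0.445 = 1.608 m³/s
Panel 3-4: Δb = 3.4 m, d̄ = (1.11+0.75)/2 = 0.93, v̄ = (0.42+0.29)/2 = 0.355 → q = 3.4×0.93×0.355 = 1.123 m³/s
Panel 4-5: Δb = 2 m, d̄ = (0.75+0.59)/2 = 0.67, v̄ = (0.29+0.29)/2 = 0.29 → q = 2×0.67×0.29 = 0.3886 m³/s
Panel 5-6: Δb = 2.2 m, d̄ = (0.59+0.00)/2 = 0.295, v̄ = (0.29+0.00)/2 = 0.145 → q = 2.2×0.295×0.145 = 0.09411 m³/s
Q = Σ q = 5.097 m³/s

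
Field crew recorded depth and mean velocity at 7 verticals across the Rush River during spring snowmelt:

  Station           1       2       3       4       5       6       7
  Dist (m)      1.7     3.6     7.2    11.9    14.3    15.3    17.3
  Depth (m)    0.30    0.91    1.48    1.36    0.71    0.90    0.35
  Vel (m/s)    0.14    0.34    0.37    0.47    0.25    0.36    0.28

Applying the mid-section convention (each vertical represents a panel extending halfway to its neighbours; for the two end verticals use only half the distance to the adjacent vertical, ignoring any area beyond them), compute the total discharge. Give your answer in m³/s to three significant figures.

w_1 = (3.6 − 1.7)/2 = 0.95 m; q_1 = 0.14 × 0.30 × 0.95 = 0.03990 m³/s
w_2 = (7.2 − 1.7)/2 = 2.75 m; q_2 = 0.34 × 0.91 × 2.75 = 0.8509 m³/s
w_3 = (11.9 − 3.6)/2 = 4.15 m; q_3 = 0.37 × 1.48 × 4.15 = 2.273 m³/s
w_4 = (14.3 − 7.2)/2 = 3.55 m; q_4 = 0.47 × 1.36 × 3.55 = 2.269 m³/s
w_5 = (15.3 − 11.9)/2 = 1.7 m; q_5 = 0.25 × 0.71 × 1.7 = 0.3018 m³/s
w_6 = (17.3 − 14.3)/2 = 1.5 m; q_6 = 0.36 × 0.90 × 1.5 = 0.4860 m³/s
w_7 = (17.3 − 15.3)/2 = 1 m; q_7 = 0.28 × 0.35 × 1 = 0.09800 m³/s
Q = Σ qᵢ = 6.318 m³/s

6.32 m³/s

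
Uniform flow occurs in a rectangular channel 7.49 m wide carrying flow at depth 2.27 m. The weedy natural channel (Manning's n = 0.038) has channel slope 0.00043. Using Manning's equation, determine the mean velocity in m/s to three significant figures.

A = b·y = 7.49 × 2.27 = 17.00 m²
P = b + 2y = 7.49 + 2×2.27 = 12.03 m
R = A/P = 17.00/12.03 = 1.413 m
Q = (1/n)·A·R^(2/3)·S^(1/2) = (1/0.038) × 17.00 × 1.413^(2/3) × 0.00043^(1/2) = 11.68 m³/s
V = Q/A = 11.68/17.00 = 0.6872 m/s

0.687 m/s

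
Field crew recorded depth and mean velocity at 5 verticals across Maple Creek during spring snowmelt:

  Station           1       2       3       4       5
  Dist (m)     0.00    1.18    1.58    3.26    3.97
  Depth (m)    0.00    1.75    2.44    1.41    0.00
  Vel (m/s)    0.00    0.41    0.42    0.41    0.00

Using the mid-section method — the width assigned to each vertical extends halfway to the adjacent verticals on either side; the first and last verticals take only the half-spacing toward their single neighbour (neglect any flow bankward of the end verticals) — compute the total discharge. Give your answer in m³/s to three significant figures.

w_2 = (1.58 − 0.00)/2 = 0.79 m; q_2 = 0.41 × 1.75 × 0.79 = 0.5668 m³/s
w_3 = (3.26 − 1.18)/2 = 1.04 m; q_3 = 0.42 × 2.44 × 1.04 = 1.066 m³/s
w_4 = (3.97 − 1.58)/2 = 1.195 m; q_4 = 0.41 × 1.41 × 1.195 = 0.6908 m³/s
Stations 1, 5 contribute zero (depth or velocity is 0).
Q = Σ qᵢ = 2.323 m³/s

2.32 m³/s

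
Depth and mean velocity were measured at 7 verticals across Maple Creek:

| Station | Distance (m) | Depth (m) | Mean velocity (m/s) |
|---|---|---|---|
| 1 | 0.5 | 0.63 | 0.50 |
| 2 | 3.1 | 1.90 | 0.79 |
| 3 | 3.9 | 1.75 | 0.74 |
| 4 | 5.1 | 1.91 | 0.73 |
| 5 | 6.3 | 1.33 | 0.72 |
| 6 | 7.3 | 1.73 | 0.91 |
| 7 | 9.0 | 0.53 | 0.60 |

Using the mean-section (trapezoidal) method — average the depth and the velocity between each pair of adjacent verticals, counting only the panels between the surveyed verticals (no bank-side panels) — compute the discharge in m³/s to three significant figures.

Panel 1-2: Δb = 2.6 m, d̄ = (0.63+1.90)/2 = 1.265, v̄ = (0.50+0.79)/2 = 0.645 → q = 2.6×1.265×0.645 = 2.121 m³/s
Panel 2-3: Δb = 0.8 m, d̄ = (1.90+1.75)/2 = 1.825, v̄ = (0.79+0.74)/2 = 0.765 → q = 0.8×1.825×0.765 = 1.117 m³/s
Panel 3-4: Δb = 1.2 m, d̄ = (1.75+1.91)/2 = 1.83, v̄ = (0.74+0.73)/2 = 0.735 → q = 1.2×1.83×0.735 = 1.614 m³/s
Panel 4-5: Δb = 1.2 m, d̄ = (1.91+1.33)/2 = 1.62, v̄ = (0.73+0.72)/2 = 0.725 → q = 1.2×1.62×0.725 = 1.409 m³/s
Panel 5-6: Δb = 1 m, d̄ = (1.33+1.73)/2 = 1.53, v̄ = (0.72+0.91)/2 = 0.815 → q = 1×1.53×0.815 = 1.247 m³/s
Panel 6-7: Δb = 1.7 m, d̄ = (1.73+0.53)/2 = 1.13, v̄ = (0.91+0.60)/2 = 0.755 → q = 1.7×1.13×0.755 = 1.450 m³/s
Q = Σ q = 8.959 m³/s

8.96 m³/s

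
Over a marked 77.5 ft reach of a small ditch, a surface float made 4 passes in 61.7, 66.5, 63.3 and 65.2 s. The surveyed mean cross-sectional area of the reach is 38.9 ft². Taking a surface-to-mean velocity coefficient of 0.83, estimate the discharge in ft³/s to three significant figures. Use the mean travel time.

t̄ = (61.7 + 66.5 + 63.3 + 65.2) / 4 = 64.175 s
v_surface = L / t̄ = 77.5 / 64.175 = 1.208 ft/s
v_mean = 0.83 × 1.208 = 1.002 ft/s
Q = A × v_mean = 38.9 × 1.002 = 38.99 ft³/s

39.0 ft³/s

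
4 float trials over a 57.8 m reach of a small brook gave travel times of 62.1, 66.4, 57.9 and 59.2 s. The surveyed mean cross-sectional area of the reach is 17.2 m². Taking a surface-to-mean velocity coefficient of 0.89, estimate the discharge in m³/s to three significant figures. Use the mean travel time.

14.4 m³/s

t̄ = (62.1 + 66.4 + 57.9 + 59.2) / 4 = 61.4 s
v_surface = L / t̄ = 57.8 / 61.4 = 0.9414 m/s
v_mean = 0.89 × 0.9414 = 0.8378 m/s
Q = A × v_mean = 17.2 × 0.8378 = 14.41 m³/s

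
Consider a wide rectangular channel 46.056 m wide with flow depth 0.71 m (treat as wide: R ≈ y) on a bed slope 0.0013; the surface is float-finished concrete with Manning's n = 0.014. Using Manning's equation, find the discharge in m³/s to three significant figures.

A = b·y = 46.056 × 0.71 = 32.70 m²
Wide channel: R ≈ y = 0.71 m
Q = (1/n)·A·R^(2/3)·S^(1/2) = (1/0.014) × 32.70 × 0.7100^(2/3) × 0.0013^(1/2) = 67.02 m³/s

67.0 m³/s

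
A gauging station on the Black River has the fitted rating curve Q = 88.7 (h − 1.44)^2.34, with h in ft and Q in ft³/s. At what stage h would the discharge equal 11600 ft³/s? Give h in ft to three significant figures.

h − h₀ = (Q/C)^(1/b) = (11600/88.7)^(1/2.34) = 8.026 ft
h = 1.44 + 8.026 = 9.466 ft

9.47 ft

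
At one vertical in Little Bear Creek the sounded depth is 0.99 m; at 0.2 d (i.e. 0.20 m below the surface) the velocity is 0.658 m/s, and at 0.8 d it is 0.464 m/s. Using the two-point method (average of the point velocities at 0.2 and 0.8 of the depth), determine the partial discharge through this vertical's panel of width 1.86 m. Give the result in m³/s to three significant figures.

1.03 m³/s

v̄ = (0.658 + 0.464) / 2 = 0.5610 m/s
q = v̄ × d × w = 0.5610 × 0.99 × 1.86 = 1.033 m³/s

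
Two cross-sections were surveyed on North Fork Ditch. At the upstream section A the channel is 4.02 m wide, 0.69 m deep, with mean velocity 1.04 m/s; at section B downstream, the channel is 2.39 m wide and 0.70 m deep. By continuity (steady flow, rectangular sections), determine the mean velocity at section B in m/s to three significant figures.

Q = A₁V₁ = (4.02×0.69) × 1.04 = 2.885 m³/s
A₂ = 2.39 × 0.70 = 1.673 m²
V₂ = Q/A₂ = 2.885/1.673 = 1.724 m/s

1.72 m/s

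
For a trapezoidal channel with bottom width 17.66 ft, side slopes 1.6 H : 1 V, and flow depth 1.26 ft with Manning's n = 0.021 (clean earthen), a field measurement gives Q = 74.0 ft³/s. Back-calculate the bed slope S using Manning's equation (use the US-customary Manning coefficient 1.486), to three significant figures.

A = (b + z·y)·y = (17.66 + 1.6×1.26)×1.26 = 24.79 ft²
P = b + 2y√(1+z²) = 17.66 + 2×1.26×√(1+1.6²) = 22.41 ft
R = A/P = 24.79/22.41 = 1.106 ft
S = (Q·n / (1.486·A·R^(2/3)))² = (74.0×0.021 / (1.486×24.79×1.070))² = 0.001556

0.00156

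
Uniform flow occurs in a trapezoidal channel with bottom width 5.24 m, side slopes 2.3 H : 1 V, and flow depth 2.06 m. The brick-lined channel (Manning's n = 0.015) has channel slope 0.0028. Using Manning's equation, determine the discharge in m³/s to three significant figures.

87.2 m³/s

A = (b + z·y)·y = (5.24 + 2.3×2.06)×2.06 = 20.55 m²
P = b + 2y√(1+z²) = 5.24 + 2×2.06×√(1+2.3²) = 15.57 m
R = A/P = 20.55/15.57 = 1.320 m
Q = (1/n)·A·R^(2/3)·S^(1/2) = (1/0.015) × 20.55 × 1.320^(2/3) × 0.0028^(1/2) = 87.25 m³/s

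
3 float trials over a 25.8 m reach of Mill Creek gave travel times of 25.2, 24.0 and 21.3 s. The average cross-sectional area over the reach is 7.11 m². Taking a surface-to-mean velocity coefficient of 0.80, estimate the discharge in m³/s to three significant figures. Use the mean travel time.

6.24 m³/s

t̄ = (25.2 + 24.0 + 21.3) / 3 = 23.5 s
v_surface = L / t̄ = 25.8 / 23.5 = 1.098 m/s
v_mean = 0.80 × 1.098 = 0.8783 m/s
Q = A × v_mean = 7.11 × 0.8783 = 6.245 m³/s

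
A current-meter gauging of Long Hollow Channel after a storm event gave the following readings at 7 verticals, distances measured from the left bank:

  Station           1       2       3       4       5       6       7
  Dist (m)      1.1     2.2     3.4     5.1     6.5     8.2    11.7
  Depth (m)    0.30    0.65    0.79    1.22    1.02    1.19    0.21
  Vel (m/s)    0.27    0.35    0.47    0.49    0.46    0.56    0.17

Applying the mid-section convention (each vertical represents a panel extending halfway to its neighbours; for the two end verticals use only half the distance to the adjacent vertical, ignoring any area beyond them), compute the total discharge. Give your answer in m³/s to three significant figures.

4.29 m³/s

w_1 = (2.2 − 1.1)/2 = 0.55 m; q_1 = 0.27 × 0.30 × 0.55 = 0.04455 m³/s
w_2 = (3.4 − 1.1)/2 = 1.15 m; q_2 = 0.35 × 0.65 × 1.15 = 0.2616 m³/s
w_3 = (5.1 − 2.2)/2 = 1.45 m; q_3 = 0.47 × 0.79 × 1.45 = 0.5384 m³/s
w_4 = (6.5 − 3.4)/2 = 1.55 m; q_4 = 0.49 × 1.22 × 1.55 = 0.9266 m³/s
w_5 = (8.2 − 5.1)/2 = 1.55 m; q_5 = 0.46 × 1.02 × 1.55 = 0.7273 m³/s
w_6 = (11.7 − 6.5)/2 = 2.6 m; q_6 = 0.56 × 1.19 × 2.6 = 1.733 m³/s
w_7 = (11.7 − 8.2)/2 = 1.75 m; q_7 = 0.17 × 0.21 × 1.75 = 0.06248 m³/s
Q = Σ qᵢ = 4.294 m³/s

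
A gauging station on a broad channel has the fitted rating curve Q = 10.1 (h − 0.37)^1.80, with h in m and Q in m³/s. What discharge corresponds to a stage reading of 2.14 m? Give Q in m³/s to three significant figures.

Q = 10.1 × (2.14 − 0.37)^1.80 = 10.1 × 1.77^1.80 = 28.23 m³/s

28.2 m³/s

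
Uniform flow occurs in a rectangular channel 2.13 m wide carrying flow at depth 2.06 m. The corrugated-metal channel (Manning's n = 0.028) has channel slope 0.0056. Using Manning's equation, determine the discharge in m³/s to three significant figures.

9.26 m³/s

A = b·y = 2.13 × 2.06 = 4.388 m²
P = b + 2y = 2.13 + 2×2.06 = 6.250 m
R = A/P = 4.388/6.250 = 0.7020 m
Q = (1/n)·A·R^(2/3)·S^(1/2) = (1/0.028) × 4.388 × 0.7020^(2/3) × 0.0056^(1/2) = 9.263 m³/s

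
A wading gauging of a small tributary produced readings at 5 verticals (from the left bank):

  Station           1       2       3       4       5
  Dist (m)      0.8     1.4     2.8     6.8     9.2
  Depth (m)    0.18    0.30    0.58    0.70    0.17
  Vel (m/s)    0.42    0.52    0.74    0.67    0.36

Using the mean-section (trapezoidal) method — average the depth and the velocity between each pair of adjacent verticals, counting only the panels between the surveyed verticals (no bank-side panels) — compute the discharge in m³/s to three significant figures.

2.80 m³/s

Panel 1-2: Δb = 0.6 m, d̄ = (0.18+0.30)/2 = 0.24, v̄ = (0.42+0.52)/2 = 0.47 → q = 0.6×0.24×0.47 = 0.06768 m³/s
Panel 2-3: Δb = 1.4 m, d̄ = (0.30+0.58)/2 = 0.44, v̄ = (0.52+0.74)/2 = 0.63 → q = 1.4×0.44×0.63 = 0.3881 m³/s
Panel 3-4: Δb = 4 m, d̄ = (0.58+0.70)/2 = 0.64, v̄ = (0.74+0.67)/2 = 0.705 → q = 4×0.64×0.705 = 1.805 m³/s
Panel 4-5: Δb = 2.4 m, d̄ = (0.70+0.17)/2 = 0.435, v̄ = (0.67+0.36)/2 = 0.515 → q = 2.4×0.435×0.515 = 0.5377 m³/s
Q = Σ q = 2.798 m³/s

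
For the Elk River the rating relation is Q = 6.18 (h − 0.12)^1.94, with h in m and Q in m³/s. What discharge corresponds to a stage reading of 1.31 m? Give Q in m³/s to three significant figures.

Q = 6.18 × (1.31 − 0.12)^1.94 = 6.18 × 1.19^1.94 = 8.661 m³/s

8.66 m³/s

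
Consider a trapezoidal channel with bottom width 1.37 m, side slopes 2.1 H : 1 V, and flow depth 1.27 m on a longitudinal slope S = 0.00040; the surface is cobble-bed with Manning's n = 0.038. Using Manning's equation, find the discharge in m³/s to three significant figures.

2.14 m³/s

A = (b + z·y)·y = (1.37 + 2.1×1.27)×1.27 = 5.127 m²
P = b + 2y√(1+z²) = 1.37 + 2×1.27×√(1+2.1²) = 7.278 m
R = A/P = 5.127/7.278 = 0.7045 m
Q = (1/n)·A·R^(2/3)·S^(1/2) = (1/0.038) × 5.127 × 0.7045^(2/3) × 0.00040^(1/2) = 2.136 m³/s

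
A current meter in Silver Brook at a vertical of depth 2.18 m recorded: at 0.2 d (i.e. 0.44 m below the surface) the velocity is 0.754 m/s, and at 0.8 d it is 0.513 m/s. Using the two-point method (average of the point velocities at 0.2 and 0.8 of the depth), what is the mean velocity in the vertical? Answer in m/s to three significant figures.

v̄ = (0.754 + 0.513) / 2 = 0.6335 m/s

0.634 m/s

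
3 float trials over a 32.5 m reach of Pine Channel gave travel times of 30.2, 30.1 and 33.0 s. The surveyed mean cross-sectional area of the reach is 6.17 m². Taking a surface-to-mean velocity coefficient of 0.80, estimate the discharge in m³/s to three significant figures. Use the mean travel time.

t̄ = (30.2 + 30.1 + 33.0) / 3 = 31.1 s
v_surface = L / t̄ = 32.5 / 31.1 = 1.045 m/s
v_mean = 0.80 × 1.045 = 0.8360 m/s
Q = A × v_mean = 6.17 × 0.8360 = 5.158 m³/s

5.16 m³/s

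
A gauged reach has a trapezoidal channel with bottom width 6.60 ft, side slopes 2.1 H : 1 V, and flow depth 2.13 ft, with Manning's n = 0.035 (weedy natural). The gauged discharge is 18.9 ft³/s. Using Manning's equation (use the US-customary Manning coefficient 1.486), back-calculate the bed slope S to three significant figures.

A = (b + z·y)·y = (6.60 + 2.1×2.13)×2.13 = 23.59 ft²
P = b + 2y√(1+z²) = 6.60 + 2×2.13×√(1+2.1²) = 16.51 ft
R = A/P = 23.59/16.51 = 1.429 ft
S = (Q·n / (1.486·A·R^(2/3)))² = (18.9×0.035 / (1.486×23.59×1.269))² = 0.0002214

0.000221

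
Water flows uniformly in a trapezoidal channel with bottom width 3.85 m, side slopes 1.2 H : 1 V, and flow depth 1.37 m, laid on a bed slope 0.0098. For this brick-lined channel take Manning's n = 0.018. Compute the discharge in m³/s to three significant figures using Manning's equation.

39.3 m³/s

A = (b + z·y)·y = (3.85 + 1.2×1.37)×1.37 = 7.527 m²
P = b + 2y√(1+z²) = 3.85 + 2×1.37×√(1+1.2²) = 8.130 m
R = A/P = 7.527/8.130 = 0.9258 m
Q = (1/n)·A·R^(2/3)·S^(1/2) = (1/0.018) × 7.527 × 0.9258^(2/3) × 0.0098^(1/2) = 39.32 m³/s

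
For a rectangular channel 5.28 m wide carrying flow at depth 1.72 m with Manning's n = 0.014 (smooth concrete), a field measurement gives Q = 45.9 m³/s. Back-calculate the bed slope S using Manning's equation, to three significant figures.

A = b·y = 5.28 × 1.72 = 9.082 m²
P = b + 2y = 5.28 + 2×1.72 = 8.720 m
R = A/P = 9.082/8.720 = 1.041 m
S = (Q·n / (1·A·R^(2/3)))² = (45.9×0.014 / (1×9.082×1.027))² = 0.004743

0.00474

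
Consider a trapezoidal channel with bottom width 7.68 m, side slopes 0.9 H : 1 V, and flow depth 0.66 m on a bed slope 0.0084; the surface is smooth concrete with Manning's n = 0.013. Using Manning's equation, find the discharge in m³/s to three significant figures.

26.7 m³/s

A = (b + z·y)·y = (7.68 + 0.9×0.66)×0.66 = 5.461 m²
P = b + 2y√(1+z²) = 7.68 + 2×0.66×√(1+0.9²) = 9.456 m
R = A/P = 5.461/9.456 = 0.5775 m
Q = (1/n)·A·R^(2/3)·S^(1/2) = (1/0.013) × 5.461 × 0.5775^(2/3) × 0.0084^(1/2) = 26.70 m³/s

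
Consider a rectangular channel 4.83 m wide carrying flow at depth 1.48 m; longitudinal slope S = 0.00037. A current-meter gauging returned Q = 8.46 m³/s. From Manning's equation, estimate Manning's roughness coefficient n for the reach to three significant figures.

0.0153

A = b·y = 4.83 × 1.48 = 7.148 m²
P = b + 2y = 4.83 + 2×1.48 = 7.790 m
R = A/P = 7.148/7.790 = 0.9176 m
n = (1/Q)·A·R^(2/3)·S^(1/2) = (1/8.46) × 7.148 × 0.9443 × 0.01924 = 0.01535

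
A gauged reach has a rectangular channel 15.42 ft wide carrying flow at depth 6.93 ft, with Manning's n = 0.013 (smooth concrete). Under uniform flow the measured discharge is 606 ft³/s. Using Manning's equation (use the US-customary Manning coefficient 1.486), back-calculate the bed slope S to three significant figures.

0.000438

A = b·y = 15.42 × 6.93 = 106.9 ft²
P = b + 2y = 15.42 + 2×6.93 = 29.28 ft
R = A/P = 106.9/29.28 = 3.650 ft
S = (Q·n / (1.486·A·R^(2/3)))² = (606×0.013 / (1.486×106.9×2.370))² = 0.0004380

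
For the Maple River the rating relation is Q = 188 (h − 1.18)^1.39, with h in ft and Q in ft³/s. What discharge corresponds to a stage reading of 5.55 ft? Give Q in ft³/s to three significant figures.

Q = 188 × (5.55 − 1.18)^1.39 = 188 × 4.37^1.39 = 1460 ft³/s

1460 ft³/s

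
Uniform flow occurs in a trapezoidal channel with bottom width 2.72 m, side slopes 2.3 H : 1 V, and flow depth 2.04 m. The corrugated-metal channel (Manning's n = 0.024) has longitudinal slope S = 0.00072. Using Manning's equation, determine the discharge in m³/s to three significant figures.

18.7 m³/s

A = (b + z·y)·y = (2.72 + 2.3×2.04)×2.04 = 15.12 m²
P = b + 2y√(1+z²) = 2.72 + 2×2.04×√(1+2.3²) = 12.95 m
R = A/P = 15.12/12.95 = 1.167 m
Q = (1/n)·A·R^(2/3)·S^(1/2) = (1/0.024) × 15.12 × 1.167^(2/3) × 0.00072^(1/2) = 18.74 m³/s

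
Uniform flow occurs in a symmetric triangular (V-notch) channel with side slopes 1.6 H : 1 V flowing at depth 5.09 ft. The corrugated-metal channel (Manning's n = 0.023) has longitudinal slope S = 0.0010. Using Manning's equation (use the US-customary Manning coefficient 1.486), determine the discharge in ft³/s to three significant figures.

A = z·y² = 1.6×5.09² = 41.45 ft²
P = 2y√(1+z²) = 2×5.09×√(1+1.6²) = 19.21 ft
R = A/P = 41.45/19.21 = 2.158 ft
Q = (1.486/n)·A·R^(2/3)·S^(1/2) = (1.486/0.023) × 41.45 × 2.158^(2/3) × 0.0010^(1/2) = 141.4 ft³/s

141 ft³/s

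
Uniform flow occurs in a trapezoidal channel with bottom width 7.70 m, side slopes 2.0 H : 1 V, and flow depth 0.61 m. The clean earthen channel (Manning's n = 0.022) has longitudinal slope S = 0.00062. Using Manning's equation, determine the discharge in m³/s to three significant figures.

A = (b + z·y)·y = (7.70 + 2.0×0.61)×0.61 = 5.441 m²
P = b + 2y√(1+z²) = 7.70 + 2×0.61×√(1+2.0²) = 10.43 m
R = A/P = 5.441/10.43 = 0.5218 m
Q = (1/n)·A·R^(2/3)·S^(1/2) = (1/0.022) × 5.441 × 0.5218^(2/3) × 0.00062^(1/2) = 3.991 m³/s

3.99 m³/s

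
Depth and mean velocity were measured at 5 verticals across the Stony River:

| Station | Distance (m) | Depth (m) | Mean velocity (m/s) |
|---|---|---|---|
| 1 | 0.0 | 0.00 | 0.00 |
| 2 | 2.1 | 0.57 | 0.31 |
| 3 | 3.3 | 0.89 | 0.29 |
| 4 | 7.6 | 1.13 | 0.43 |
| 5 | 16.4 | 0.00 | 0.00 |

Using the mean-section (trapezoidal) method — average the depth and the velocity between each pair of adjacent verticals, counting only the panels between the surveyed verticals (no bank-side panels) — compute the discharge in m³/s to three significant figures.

Panel 1-2: Δb = 2.1 m, d̄ = (0.00+0.57)/2 = 0.285, v̄ = (0.00+0.31)/2 = 0.155 → q = 2.1×0.285×0.155 = 0.09277 m³/s
Panel 2-3: Δb = 1.2 m, d̄ = (0.57+0.89)/2 = 0.73, v̄ = (0.31+0.29)/2 = 0.3 → q = 1.2×0.73×0.3 = 0.2628 m³/s
Panel 3-4: Δb = 4.3 m, d̄ = (0.89+1.13)/2 = 1.01, v̄ = (0.29+0.43)/2 = 0.36 → q = 4.3×1.01×0.36 = 1.563 m³/s
Panel 4-5: Δb = 8.8 m, d̄ = (1.13+0.00)/2 = 0.565, v̄ = (0.43+0.00)/2 = 0.215 → q = 8.8×0.565×0.215 = 1.069 m³/s
Q = Σ q = 2.988 m³/s

2.99 m³/s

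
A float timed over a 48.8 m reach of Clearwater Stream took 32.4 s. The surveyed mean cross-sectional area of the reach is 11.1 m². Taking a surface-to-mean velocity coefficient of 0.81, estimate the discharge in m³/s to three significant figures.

13.5 m³/s

v_surface = L / t̄ = 48.8 / 32.4 = 1.506 m/s
v_mean = 0.81 × 1.506 = 1.220 m/s
Q = A × v_mean = 11.1 × 1.220 = 13.54 m³/s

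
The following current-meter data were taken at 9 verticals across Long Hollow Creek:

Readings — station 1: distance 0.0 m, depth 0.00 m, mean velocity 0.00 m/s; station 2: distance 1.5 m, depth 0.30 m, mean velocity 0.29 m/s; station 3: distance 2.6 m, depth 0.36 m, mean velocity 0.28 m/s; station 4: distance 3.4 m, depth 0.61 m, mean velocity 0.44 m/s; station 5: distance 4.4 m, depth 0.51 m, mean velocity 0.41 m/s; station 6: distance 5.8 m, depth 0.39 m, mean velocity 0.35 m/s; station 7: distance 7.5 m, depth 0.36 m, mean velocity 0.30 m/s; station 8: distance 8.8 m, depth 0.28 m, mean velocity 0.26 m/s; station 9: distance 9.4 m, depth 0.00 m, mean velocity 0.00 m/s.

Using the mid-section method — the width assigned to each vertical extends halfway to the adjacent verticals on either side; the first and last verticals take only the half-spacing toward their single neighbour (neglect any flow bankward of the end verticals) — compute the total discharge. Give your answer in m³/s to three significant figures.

1.14 m³/s

w_2 = (2.6 − 0.0)/2 = 1.3 m; q_2 = 0.29 × 0.30 × 1.3 = 0.1131 m³/s
w_3 = (3.4 − 1.5)/2 = 0.95 m; q_3 = 0.28 × 0.36 × 0.95 = 0.09576 m³/s
w_4 = (4.4 − 2.6)/2 = 0.9 m; q_4 = 0.44 × 0.61 × 0.9 = 0.2416 m³/s
w_5 = (5.8 − 3.4)/2 = 1.2 m; q_5 = 0.41 × 0.51 × 1.2 = 0.2509 m³/s
w_6 = (7.5 − 4.4)/2 = 1.55 m; q_6 = 0.35 × 0.39 × 1.55 = 0.2116 m³/s
w_7 = (8.8 − 5.8)/2 = 1.5 m; q_7 = 0.30 × 0.36 × 1.5 = 0.1620 m³/s
w_8 = (9.4 − 7.5)/2 = 0.95 m; q_8 = 0.26 × 0.28 × 0.95 = 0.06916 m³/s
Stations 1, 9 contribute zero (depth or velocity is 0).
Q = Σ qᵢ = 1.144 m³/s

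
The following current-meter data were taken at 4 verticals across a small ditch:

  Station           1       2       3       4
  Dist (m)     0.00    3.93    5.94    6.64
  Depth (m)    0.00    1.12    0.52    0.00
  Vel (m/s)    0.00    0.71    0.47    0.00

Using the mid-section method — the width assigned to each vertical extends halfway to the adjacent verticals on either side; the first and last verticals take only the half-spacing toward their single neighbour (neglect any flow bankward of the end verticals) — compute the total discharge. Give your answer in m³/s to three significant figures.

2.69 m³/s

w_2 = (5.94 − 0.00)/2 = 2.97 m; q_2 = 0.71 × 1.12 × 2.97 = 2.362 m³/s
w_3 = (6.64 − 3.93)/2 = 1.355 m; q_3 = 0.47 × 0.52 × 1.355 = 0.3312 m³/s
Stations 1, 4 contribute zero (depth or velocity is 0).
Q = Σ qᵢ = 2.693 m³/s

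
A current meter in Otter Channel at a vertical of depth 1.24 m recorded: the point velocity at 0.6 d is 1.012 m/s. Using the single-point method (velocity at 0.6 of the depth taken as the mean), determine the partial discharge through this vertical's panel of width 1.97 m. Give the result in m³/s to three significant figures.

2.47 m³/s

v̄ = v₀.₆ = 1.012 m/s
q = v̄ × d × w = 1.012 × 1.24 × 1.97 = 2.472 m³/s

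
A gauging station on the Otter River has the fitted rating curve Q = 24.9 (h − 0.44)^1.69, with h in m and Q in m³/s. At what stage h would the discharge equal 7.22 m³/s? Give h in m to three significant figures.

0.921 m

h − h₀ = (Q/C)^(1/b) = (7.22/24.9)^(1/1.69) = 0.4807 m
h = 0.44 + 0.4807 = 0.9207 m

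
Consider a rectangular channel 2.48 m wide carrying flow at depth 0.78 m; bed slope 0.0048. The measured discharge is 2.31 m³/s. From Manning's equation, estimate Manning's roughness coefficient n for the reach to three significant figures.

A = b·y = 2.48 × 0.78 = 1.934 m²
P = b + 2y = 2.48 + 2×0.78 = 4.040 m
R = A/P = 1.934/4.040 = 0.4788 m
n = (1/Q)·A·R^(2/3)·S^(1/2) = (1/2.31) × 1.934 × 0.6120 × 0.06928 = 0.03551

0.0355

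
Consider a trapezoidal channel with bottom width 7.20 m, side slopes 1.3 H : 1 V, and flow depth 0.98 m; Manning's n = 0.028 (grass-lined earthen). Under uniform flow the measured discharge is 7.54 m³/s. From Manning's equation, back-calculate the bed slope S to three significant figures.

0.000874

A = (b + z·y)·y = (7.20 + 1.3×0.98)×0.98 = 8.305 m²
P = b + 2y√(1+z²) = 7.20 + 2×0.98×√(1+1.3²) = 10.41 m
R = A/P = 8.305/10.41 = 0.7974 m
S = (Q·n / (1·A·R^(2/3)))² = (7.54×0.028 / (1×8.305×0.8599))² = 0.0008740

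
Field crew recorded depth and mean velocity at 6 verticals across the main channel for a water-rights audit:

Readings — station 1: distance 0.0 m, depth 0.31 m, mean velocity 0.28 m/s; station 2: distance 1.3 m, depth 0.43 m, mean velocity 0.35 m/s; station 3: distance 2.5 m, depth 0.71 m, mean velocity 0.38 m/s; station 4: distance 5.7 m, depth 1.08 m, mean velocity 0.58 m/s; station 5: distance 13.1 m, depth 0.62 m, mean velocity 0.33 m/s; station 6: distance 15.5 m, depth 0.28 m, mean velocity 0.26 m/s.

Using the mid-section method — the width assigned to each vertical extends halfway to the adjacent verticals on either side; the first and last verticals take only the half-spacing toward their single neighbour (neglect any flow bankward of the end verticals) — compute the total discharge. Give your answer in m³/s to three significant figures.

5.25 m³/s

w_1 = (1.3 − 0.0)/2 = 0.65 m; q_1 = 0.28 × 0.31 × 0.65 = 0.05642 m³/s
w_2 = (2.5 − 0.0)/2 = 1.25 m; q_2 = 0.35 × 0.43 × 1.25 = 0.1881 m³/s
w_3 = (5.7 − 1.3)/2 = 2.2 m; q_3 = 0.38 × 0.71 × 2.2 = 0.5936 m³/s
w_4 = (13.1 − 2.5)/2 = 5.3 m; q_4 = 0.58 × 1.08 × 5.3 = 3.320 m³/s
w_5 = (15.5 − 5.7)/2 = 4.9 m; q_5 = 0.33 × 0.62 × 4.9 = 1.003 m³/s
w_6 = (15.5 − 13.1)/2 = 1.2 m; q_6 = 0.26 × 0.28 × 1.2 = 0.08736 m³/s
Q = Σ qᵢ = 5.248 m³/s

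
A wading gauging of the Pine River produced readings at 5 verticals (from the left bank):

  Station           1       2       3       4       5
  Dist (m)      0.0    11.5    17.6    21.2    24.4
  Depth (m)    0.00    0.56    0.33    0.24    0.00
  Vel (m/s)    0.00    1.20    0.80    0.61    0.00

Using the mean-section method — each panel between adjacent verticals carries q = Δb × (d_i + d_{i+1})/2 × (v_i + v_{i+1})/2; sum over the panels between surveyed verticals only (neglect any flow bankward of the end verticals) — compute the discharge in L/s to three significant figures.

5490 L/s

Panel 1-2: Δb = 11.5 m, d̄ = (0.00+0.56)/2 = 0.28, v̄ = (0.00+1.20)/2 = 0.6 → q = 11.5×0.28×0.6 = 1.932 m³/s
Panel 2-3: Δb = 6.1 m, d̄ = (0.56+0.33)/2 = 0.445, v̄ = (1.20+0.80)/2 = 1 → q = 6.1×0.445×1 = 2.715 m³/s
Panel 3-4: Δb = 3.6 m, d̄ = (0.33+0.24)/2 = 0.285, v̄ = (0.80+0.61)/2 = 0.705 → q = 3.6×0.285×0.705 = 0.7233 m³/s
Panel 4-5: Δb = 3.2 m, d̄ = (0.24+0.00)/2 = 0.12, v̄ = (0.61+0.00)/2 = 0.305 → q = 3.2×0.12×0.305 = 0.1171 m³/s
Q = Σ q = 5.487 m³/s
= 5.487 × 1000 = 5487 L/s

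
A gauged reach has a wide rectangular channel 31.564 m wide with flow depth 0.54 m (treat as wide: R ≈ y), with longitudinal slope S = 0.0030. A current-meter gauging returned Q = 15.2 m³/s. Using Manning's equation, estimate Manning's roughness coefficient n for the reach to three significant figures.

0.0407

A = b·y = 31.564 × 0.54 = 17.04 m²
Wide channel: R ≈ y = 0.54 m
n = (1/Q)·A·R^(2/3)·S^(1/2) = (1/15.2) × 17.04 × 0.6631 × 0.05477 = 0.04073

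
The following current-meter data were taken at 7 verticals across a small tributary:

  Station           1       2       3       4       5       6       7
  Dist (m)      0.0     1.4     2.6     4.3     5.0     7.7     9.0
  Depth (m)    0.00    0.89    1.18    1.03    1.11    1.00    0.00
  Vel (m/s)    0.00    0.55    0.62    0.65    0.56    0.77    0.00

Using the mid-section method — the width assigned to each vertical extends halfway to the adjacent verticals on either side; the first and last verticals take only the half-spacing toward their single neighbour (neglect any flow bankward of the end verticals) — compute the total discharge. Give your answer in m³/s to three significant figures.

5.10 m³/s

w_2 = (2.6 − 0.0)/2 = 1.3 m; q_2 = 0.55 × 0.89 × 1.3 = 0.6364 m³/s
w_3 = (4.3 − 1.4)/2 = 1.45 m; q_3 = 0.62 × 1.18 × 1.45 = 1.061 m³/s
w_4 = (5.0 − 2.6)/2 = 1.2 m; q_4 = 0.65 × 1.03 × 1.2 = 0.8034 m³/s
w_5 = (7.7 − 4.3)/2 = 1.7 m; q_5 = 0.56 × 1.11 × 1.7 = 1.057 m³/s
w_6 = (9.0 − 5.0)/2 = 2 m; q_6 = 0.77 × 1.00 × 2 = 1.540 m³/s
Stations 1, 7 contribute zero (depth or velocity is 0).
Q = Σ qᵢ = 5.097 m³/s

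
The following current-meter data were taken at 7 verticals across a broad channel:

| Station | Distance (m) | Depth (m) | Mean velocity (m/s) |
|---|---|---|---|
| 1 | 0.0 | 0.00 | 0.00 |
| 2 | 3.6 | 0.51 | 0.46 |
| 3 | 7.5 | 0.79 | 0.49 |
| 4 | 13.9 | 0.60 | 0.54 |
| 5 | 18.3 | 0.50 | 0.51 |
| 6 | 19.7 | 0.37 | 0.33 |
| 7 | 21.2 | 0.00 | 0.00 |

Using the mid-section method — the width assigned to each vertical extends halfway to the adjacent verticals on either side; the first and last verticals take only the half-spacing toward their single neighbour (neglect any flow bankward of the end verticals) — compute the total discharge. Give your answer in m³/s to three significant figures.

w_2 = (7.5 − 0.0)/2 = 3.75 m; q_2 = 0.46 × 0.51 × 3.75 = 0.8798 m³/s
w_3 = (13.9 − 3.6)/2 = 5.15 m; q_3 = 0.49 × 0.79 × 5.15 = 1.994 m³/s
w_4 = (18.3 − 7.5)/2 = 5.4 m; q_4 = 0.54 × 0.60 × 5.4 = 1.750 m³/s
w_5 = (19.7 − 13.9)/2 = 2.9 m; q_5 = 0.51 × 0.50 × 2.9 = 0.7395 m³/s
w_6 = (21.2 − 18.3)/2 = 1.45 m; q_6 = 0.33 × 0.37 × 1.45 = 0.1770 m³/s
Stations 1, 7 contribute zero (depth or velocity is 0).
Q = Σ qᵢ = 5.539 m³/s

5.54 m³/s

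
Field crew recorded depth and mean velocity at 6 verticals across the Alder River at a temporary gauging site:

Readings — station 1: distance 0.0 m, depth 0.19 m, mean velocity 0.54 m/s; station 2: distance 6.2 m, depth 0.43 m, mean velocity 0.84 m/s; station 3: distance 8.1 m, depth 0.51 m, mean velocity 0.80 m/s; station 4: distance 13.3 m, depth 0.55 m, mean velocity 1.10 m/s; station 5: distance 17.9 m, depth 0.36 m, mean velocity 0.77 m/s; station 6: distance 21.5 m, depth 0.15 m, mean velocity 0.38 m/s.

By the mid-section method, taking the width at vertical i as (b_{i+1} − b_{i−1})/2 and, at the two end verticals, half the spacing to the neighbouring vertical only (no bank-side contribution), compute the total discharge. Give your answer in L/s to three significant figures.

w_1 = (6.2 − 0.0)/2 = 3.1 m; q_1 = 0.54 × 0.19 × 3.1 = 0.3181 m³/s
w_2 = (8.1 − 0.0)/2 = 4.05 m; q_2 = 0.84 × 0.43 × 4.05 = 1.463 m³/s
w_3 = (13.3 − 6.2)/2 = 3.55 m; q_3 = 0.80 × 0.51 × 3.55 = 1.448 m³/s
w_4 = (17.9 − 8.1)/2 = 4.9 m; q_4 = 1.10 × 0.55 × 4.9 = 2.965 m³/s
w_5 = (21.5 − 13.3)/2 = 4.1 m; q_5 = 0.77 × 0.36 × 4.1 = 1.137 m³/s
w_6 = (21.5 − 17.9)/2 = 1.8 m; q_6 = 0.38 × 0.15 × 1.8 = 0.1026 m³/s
Q = Σ qᵢ = 7.433 m³/s
= 7.433 × 1000 = 7433 L/s

7430 L/s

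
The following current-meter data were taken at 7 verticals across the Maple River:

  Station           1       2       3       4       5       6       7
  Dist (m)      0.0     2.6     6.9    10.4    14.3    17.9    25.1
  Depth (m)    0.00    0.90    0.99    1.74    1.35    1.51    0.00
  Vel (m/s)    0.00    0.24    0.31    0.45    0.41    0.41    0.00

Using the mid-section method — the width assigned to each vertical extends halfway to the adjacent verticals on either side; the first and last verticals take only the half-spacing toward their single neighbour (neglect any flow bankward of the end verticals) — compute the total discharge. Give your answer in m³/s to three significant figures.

10.3 m³/s

w_2 = (6.9 − 0.0)/2 = 3.45 m; q_2 = 0.24 × 0.90 × 3.45 = 0.7452 m³/s
w_3 = (10.4 − 2.6)/2 = 3.9 m; q_3 = 0.31 × 0.99 × 3.9 = 1.197 m³/s
w_4 = (14.3 − 6.9)/2 = 3.7 m; q_4 = 0.45 × 1.74 × 3.7 = 2.897 m³/s
w_5 = (17.9 − 10.4)/2 = 3.75 m; q_5 = 0.41 × 1.35 × 3.75 = 2.076 m³/s
w_6 = (25.1 − 14.3)/2 = 5.4 m; q_6 = 0.41 × 1.51 × 5.4 = 3.343 m³/s
Stations 1, 7 contribute zero (depth or velocity is 0).
Q = Σ qᵢ = 10.26 m³/s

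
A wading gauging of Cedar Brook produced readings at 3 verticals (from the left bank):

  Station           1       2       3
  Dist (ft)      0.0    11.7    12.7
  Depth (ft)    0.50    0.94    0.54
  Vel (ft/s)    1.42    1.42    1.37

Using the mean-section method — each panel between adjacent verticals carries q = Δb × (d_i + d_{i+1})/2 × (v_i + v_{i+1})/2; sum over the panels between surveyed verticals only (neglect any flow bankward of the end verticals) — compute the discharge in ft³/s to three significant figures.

Panel 1-2: Δb = 11.7 ft, d̄ = (0.50+0.94)/2 = 0.72, v̄ = (1.42+1.42)/2 = 1.42 → q = 11.7×0.72×1.42 = 11.96 ft³/s
Panel 2-3: Δb = 1 ft, d̄ = (0.94+0.54)/2 = 0.74, v̄ = (1.42+1.37)/2 = 1.395 → q = 1×0.74×1.395 = 1.032 ft³/s
Q = Σ q = 12.99 ft³/s

13.0 ft³/s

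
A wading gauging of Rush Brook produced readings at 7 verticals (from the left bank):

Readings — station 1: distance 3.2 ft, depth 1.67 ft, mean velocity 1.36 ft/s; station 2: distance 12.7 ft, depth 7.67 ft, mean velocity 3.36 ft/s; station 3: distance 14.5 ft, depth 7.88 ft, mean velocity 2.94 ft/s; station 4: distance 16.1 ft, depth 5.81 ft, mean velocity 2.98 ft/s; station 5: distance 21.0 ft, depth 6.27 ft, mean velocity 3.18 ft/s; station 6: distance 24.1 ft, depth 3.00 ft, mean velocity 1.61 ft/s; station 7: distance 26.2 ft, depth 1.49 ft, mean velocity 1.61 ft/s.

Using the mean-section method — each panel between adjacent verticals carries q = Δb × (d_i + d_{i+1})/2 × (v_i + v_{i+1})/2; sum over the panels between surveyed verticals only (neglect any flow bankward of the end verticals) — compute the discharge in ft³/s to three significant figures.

314 ft³/s

Panel 1-2: Δb = 9.5 ft, d̄ = (1.67+7.67)/2 = 4.67, v̄ = (1.36+3.36)/2 = 2.36 → q = 9.5×4.67×2.36 = 104.7 ft³/s
Panel 2-3: Δb = 1.8 ft, d̄ = (7.67+7.88)/2 = 7.775, v̄ = (3.36+2.94)/2 = 3.15 → q = 1.8×7.775×3.15 = 44.08 ft³/s
Panel 3-4: Δb = 1.6 ft, d̄ = (7.88+5.81)/2 = 6.845, v̄ = (2.94+2.98)/2 = 2.96 → q = 1.6×6.845×2.96 = 32.42 ft³/s
Panel 4-5: Δb = 4.9 ft, d̄ = (5.81+6.27)/2 = 6.04, v̄ = (2.98+3.18)/2 = 3.08 → q = 4.9×6.04×3.08 = 91.16 ft³/s
Panel 5-6: Δb = 3.1 ft, d̄ = (6.27+3.00)/2 = 4.635, v̄ = (3.18+1.61)/2 = 2.395 → q = 3.1×4.635×2.395 = 34.41 ft³/s
Panel 6-7: Δb = 2.1 ft, d̄ = (3.00+1.49)/2 = 2.245, v̄ = (1.61+1.61)/2 = 1.61 → q = 2.1×2.245×1.61 = 7.590 ft³/s
Q = Σ q = 314.4 ft³/s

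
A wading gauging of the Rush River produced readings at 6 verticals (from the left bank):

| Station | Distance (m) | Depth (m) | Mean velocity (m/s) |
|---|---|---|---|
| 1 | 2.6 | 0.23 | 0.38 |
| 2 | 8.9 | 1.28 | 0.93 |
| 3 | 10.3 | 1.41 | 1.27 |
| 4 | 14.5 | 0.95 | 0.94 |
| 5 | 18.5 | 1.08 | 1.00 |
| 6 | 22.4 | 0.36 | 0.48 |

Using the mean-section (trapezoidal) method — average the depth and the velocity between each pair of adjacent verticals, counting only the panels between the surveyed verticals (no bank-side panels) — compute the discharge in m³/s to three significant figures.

Panel 1-2: Δb = 6.3 m, d̄ = (0.23+1.28)/2 = 0.755, v̄ = (0.38+0.93)/2 = 0.655 → q = 6.3×0.755×0.655 = 3.116 m³/s
Panel 2-3: Δb = 1.4 m, d̄ = (1.28+1.41)/2 = 1.345, v̄ = (0.93+1.27)/2 = 1.1 → q = 1.4×1.345×1.1 = 2.071 m³/s
Panel 3-4: Δb = 4.2 m, d̄ = (1.41+0.95)/2 = 1.18, v̄ = (1.27+0.94)/2 = 1.105 → q = 4.2×1.18×1.105 = 5.476 m³/s
Panel 4-5: Δb = 4 m, d̄ = (0.95+1.08)/2 = 1.015, v̄ = (0.94+1.00)/2 = 0.97 → q = 4×1.015×0.97 = 3.938 m³/s
Panel 5-6: Δb = 3.9 m, d̄ = (1.08+0.36)/2 = 0.72, v̄ = (1.00+0.48)/2 = 0.74 → q = 3.9×0.72×0.74 = 2.078 m³/s
Q = Σ q = 16.68 m³/s

16.7 m³/s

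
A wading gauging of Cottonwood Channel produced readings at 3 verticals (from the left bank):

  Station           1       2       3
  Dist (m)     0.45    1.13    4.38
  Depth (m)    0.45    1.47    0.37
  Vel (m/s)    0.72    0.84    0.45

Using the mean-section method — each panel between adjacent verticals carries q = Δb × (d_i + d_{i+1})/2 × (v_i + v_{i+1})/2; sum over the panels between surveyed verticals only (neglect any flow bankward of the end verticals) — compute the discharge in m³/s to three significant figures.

Panel 1-2: Δb = 0.68 m, d̄ = (0.45+1.47)/2 = 0.96, v̄ = (0.72+0.84)/2 = 0.78 → q = 0.68×0.96×0.78 = 0.5092 m³/s
Panel 2-3: Δb = 3.25 m, d̄ = (1.47+0.37)/2 = 0.92, v̄ = (0.84+0.45)/2 = 0.645 → q = 3.25×0.92×0.645 = 1.929 m³/s
Q = Σ q = 2.438 m³/s

2.44 m³/s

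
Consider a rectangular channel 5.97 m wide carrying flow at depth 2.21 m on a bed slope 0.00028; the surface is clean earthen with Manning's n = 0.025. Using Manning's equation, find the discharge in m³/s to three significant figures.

10.4 m³/s

A = b·y = 5.97 × 2.21 = 13.19 m²
P = b + 2y = 5.97 + 2×2.21 = 10.39 m
R = A/P = 13.19/10.39 = 1.270 m
Q = (1/n)·A·R^(2/3)·S^(1/2) = (1/0.025) × 13.19 × 1.270^(2/3) × 0.00028^(1/2) = 10.36 m³/s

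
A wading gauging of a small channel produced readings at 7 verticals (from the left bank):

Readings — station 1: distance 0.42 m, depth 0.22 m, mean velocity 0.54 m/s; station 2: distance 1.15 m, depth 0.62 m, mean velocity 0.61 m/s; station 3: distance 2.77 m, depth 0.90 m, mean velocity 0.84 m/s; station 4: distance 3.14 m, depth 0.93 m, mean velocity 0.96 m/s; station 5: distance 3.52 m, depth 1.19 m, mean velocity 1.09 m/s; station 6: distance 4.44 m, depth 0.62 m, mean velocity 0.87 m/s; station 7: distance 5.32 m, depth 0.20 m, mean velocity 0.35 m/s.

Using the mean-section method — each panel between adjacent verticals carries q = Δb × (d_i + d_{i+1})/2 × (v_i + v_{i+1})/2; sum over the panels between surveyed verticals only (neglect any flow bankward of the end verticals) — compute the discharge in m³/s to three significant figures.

2.82 m³/s

Panel 1-2: Δb = 0.73 m, d̄ = (0.22+0.62)/2 = 0.42, v̄ = (0.54+0.61)/2 = 0.575 → q = 0.73×0.42×0.575 = 0.1763 m³/s
Panel 2-3: Δb = 1.62 m, d̄ = (0.62+0.90)/2 = 0.76, v̄ = (0.61+0.84)/2 = 0.725 → q = 1.62×0.76×0.725 = 0.8926 m³/s
Panel 3-4: Δb = 0.37 m, d̄ = (0.90+0.93)/2 = 0.915, v̄ = (0.84+0.96)/2 = 0.9 → q = 0.37×0.915×0.9 = 0.3047 m³/s
Panel 4-5: Δb = 0.38 m, d̄ = (0.93+1.19)/2 = 1.06, v̄ = (0.96+1.09)/2 = 1.025 → q = 0.38×1.06×1.025 = 0.4129 m³/s
Panel 5-6: Δb = 0.92 m, d̄ = (1.19+0.62)/2 = 0.905, v̄ = (1.09+0.87)/2 = 0.98 → q = 0.92×0.905×0.98 = 0.8159 m³/s
Panel 6-7: Δb = 0.88 m, d̄ = (0.62+0.20)/2 = 0.41, v̄ = (0.87+0.35)/2 = 0.61 → q = 0.88×0.41×0.61 = 0.2201 m³/s
Q = Σ q = 2.823 m³/s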